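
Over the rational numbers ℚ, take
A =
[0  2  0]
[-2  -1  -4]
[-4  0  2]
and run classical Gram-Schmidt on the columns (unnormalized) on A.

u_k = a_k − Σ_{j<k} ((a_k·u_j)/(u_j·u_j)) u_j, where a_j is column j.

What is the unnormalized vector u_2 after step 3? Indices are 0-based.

u_2 = (-5/3, -10/3, 5/3)

Step 1: u_0 = a_0 = (0, -2, -4).
Step 2: u_1 = a_1 − (1/10)·u_0 = (2, -4/5, 2/5).
Step 3: u_2 = a_2 − (0)·u_0 − (5/6)·u_1 = (-5/3, -10/3, 5/3).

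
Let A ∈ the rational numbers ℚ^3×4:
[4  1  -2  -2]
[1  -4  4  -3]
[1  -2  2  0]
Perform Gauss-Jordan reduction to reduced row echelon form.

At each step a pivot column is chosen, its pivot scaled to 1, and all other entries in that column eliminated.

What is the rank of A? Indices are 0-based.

rank = 3

[1] R0 /= 4  ⇒  (1, 1/4, -1/2, -1/2)
     R1 -= 1·R0  ⇒  (0, -17/4, 9/2, -5/2)
     R2 -= 1·R0  ⇒  (0, -9/4, 5/2, 1/2)
[2] R1 /= -17/4  ⇒  (0, 1, -18/17, 10/17)
     R0 -= 1/4·R1  ⇒  (1, 0, -4/17, -11/17)
     R2 -= -9/4·R1  ⇒  (0, 0, 2/17, 31/17)
[3] R2 /= 2/17  ⇒  (0, 0, 1, 31/2)
     R0 -= -4/17·R2  ⇒  (1, 0, 0, 3)
     R1 -= -18/17·R2  ⇒  (0, 1, 0, 17)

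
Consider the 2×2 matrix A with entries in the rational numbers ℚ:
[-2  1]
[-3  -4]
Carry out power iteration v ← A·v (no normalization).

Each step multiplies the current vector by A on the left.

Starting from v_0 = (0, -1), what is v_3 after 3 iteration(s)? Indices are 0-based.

v_3 = (-25, 34)

v_0 = (0, -1).
v_1 = A·v_0 = (-1, 4).
v_2 = A·v_1 = (6, -13).
v_3 = A·v_2 = (-25, 34).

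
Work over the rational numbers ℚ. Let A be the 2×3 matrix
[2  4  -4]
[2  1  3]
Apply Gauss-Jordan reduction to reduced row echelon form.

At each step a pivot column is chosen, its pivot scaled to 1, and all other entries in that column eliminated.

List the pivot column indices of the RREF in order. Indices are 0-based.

pivot(0,0)=2: scale R0 → (1, 2, -2)
  clear (1,0): R1 −= (2)R0 → (0, -3, 7)
pivot(1,1)=-3: scale R1 → (0, 1, -7/3)
  clear (0,1): R0 −= (2)R1 → (1, 0, 8/3)

pivot columns: 0, 1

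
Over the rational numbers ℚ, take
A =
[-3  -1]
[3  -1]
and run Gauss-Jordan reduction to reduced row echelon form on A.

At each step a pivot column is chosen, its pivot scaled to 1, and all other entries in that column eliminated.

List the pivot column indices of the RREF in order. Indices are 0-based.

pivot columns: 0, 1

[1] R0 /= -3  ⇒  (1, 1/3)
     R1 -= 3·R0  ⇒  (0, -2)
[2] R1 /= -2  ⇒  (0, 1)
     R0 -= 1/3·R1  ⇒  (1, 0)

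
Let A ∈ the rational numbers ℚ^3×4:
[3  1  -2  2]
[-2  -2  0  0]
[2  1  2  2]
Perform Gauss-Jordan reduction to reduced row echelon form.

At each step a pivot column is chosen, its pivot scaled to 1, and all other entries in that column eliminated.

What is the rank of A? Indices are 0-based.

rank = 3

step 1: normalize row 0 (÷3) = (1, 1/3, -2/3, 2/3)
  row 1: subtract -2×row0 = (0, -4/3, -4/3, 4/3)
  row 2: subtract 2×row0 = (0, 1/3, 10/3, 2/3)
step 2: normalize row 1 (÷-4/3) = (0, 1, 1, -1)
  row 0: subtract 1/3×row1 = (1, 0, -1, 1)
  row 2: subtract 1/3×row1 = (0, 0, 3, 1)
step 3: normalize row 2 (÷3) = (0, 0, 1, 1/3)
  row 0: subtract -1×row2 = (1, 0, 0, 4/3)
  row 1: subtract 1×row2 = (0, 1, 0, -4/3)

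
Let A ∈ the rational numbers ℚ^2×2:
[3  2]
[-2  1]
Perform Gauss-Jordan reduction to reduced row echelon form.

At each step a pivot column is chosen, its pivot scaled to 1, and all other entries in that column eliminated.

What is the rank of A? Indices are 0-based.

rank = 2

[1] R0 /= 3  ⇒  (1, 2/3)
     R1 -= -2·R0  ⇒  (0, 7/3)
[2] R1 /= 7/3  ⇒  (0, 1)
     R0 -= 2/3·R1  ⇒  (1, 0)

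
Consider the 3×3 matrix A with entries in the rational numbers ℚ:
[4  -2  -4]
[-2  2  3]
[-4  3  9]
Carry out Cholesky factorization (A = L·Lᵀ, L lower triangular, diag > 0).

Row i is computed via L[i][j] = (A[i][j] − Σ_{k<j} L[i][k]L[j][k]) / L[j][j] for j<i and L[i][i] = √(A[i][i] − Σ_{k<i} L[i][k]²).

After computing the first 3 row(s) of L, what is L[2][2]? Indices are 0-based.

L[2][2] = 2

Step 1: L[0][0] = √(4) = 2.
  L[1][0] = (-2) / L[0][0] = -1.
Step 2: L[1][1] = √(1) = 1.
  L[2][0] = (-4) / L[0][0] = -2.
  L[2][1] = (1) / L[1][1] = 1.
Step 3: L[2][2] = √(4) = 2.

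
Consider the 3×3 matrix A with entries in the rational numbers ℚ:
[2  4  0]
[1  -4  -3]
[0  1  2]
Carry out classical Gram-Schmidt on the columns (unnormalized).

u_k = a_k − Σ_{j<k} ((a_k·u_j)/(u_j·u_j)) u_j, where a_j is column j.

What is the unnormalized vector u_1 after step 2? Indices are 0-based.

Step 1: u_0 = a_0 = (2, 1, 0).
Step 2: u_1 = a_1 − (4/5)·u_0 = (12/5, -24/5, 1).

u_1 = (12/5, -24/5, 1)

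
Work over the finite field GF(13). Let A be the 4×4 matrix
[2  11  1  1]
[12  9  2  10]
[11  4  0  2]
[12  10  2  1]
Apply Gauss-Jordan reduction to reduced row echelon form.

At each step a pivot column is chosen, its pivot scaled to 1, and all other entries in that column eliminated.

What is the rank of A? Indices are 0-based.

rank = 4

step 1: normalize row 0 (÷2) = (1, 12, 7, 7)
  row 1: subtract 12×row0 = (0, 8, 9, 4)
  row 2: subtract 11×row0 = (0, 2, 1, 3)
  row 3: subtract 12×row0 = (0, 9, 9, 8)
step 2: normalize row 1 (÷8) = (0, 1, 6, 7)
  row 0: subtract 12×row1 = (1, 0, 0, 1)
  row 2: subtract 2×row1 = (0, 0, 2, 2)
  row 3: subtract 9×row1 = (0, 0, 7, 10)
step 3: normalize row 2 (÷2) = (0, 0, 1, 1)
  row 1: subtract 6×row2 = (0, 1, 0, 1)
  row 3: subtract 7×row2 = (0, 0, 0, 3)
step 4: normalize row 3 (÷3) = (0, 0, 0, 1)
  row 0: subtract 1×row3 = (1, 0, 0, 0)
  row 1: subtract 1×row3 = (0, 1, 0, 0)
  row 2: subtract 1×row3 = (0, 0, 1, 0)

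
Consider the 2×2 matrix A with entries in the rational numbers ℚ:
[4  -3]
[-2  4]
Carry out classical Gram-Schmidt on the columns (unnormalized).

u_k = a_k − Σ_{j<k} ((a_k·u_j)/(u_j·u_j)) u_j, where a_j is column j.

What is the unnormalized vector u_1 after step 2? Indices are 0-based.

Step 1: u_0 = a_0 = (4, -2).
Step 2: u_1 = a_1 − (-1)·u_0 = (1, 2).

u_1 = (1, 2)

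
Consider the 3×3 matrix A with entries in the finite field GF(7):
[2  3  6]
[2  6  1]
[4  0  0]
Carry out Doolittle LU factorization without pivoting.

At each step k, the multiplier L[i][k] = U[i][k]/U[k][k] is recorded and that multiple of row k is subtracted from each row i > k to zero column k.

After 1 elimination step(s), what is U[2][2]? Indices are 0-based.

U[2][2] = 2

Step 1: pivot at (0,0) is 2.
  row1 ← row1 − (1)·row0  ⇒  L[1][0]=1, U row1=(0, 3, 2)
  row2 ← row2 − (2)·row0  ⇒  L[2][0]=2, U row2=(0, 1, 2)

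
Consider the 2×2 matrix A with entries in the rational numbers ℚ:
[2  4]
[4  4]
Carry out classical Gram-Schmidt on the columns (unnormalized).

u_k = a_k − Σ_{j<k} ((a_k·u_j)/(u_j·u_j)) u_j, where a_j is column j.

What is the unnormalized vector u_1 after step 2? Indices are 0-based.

Step 1: u_0 = a_0 = (2, 4).
Step 2: u_1 = a_1 − (6/5)·u_0 = (8/5, -4/5).

u_1 = (8/5, -4/5)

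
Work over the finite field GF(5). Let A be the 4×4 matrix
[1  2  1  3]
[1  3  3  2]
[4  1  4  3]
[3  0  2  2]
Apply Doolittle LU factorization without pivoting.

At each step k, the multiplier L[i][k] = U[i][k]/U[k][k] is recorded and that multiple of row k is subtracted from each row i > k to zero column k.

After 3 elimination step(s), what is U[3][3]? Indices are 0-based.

U[3][3] = 1

[col 0] pivot 1
  R1 -= 1*R0 → (0, 1, 2, 4)  (L[1][0] := 1)
  R2 -= 4*R0 → (0, 3, 0, 1)  (L[2][0] := 4)
  R3 -= 3*R0 → (0, 4, 4, 3)  (L[3][0] := 3)
[col 1] pivot 1
  R2 -= 3*R1 → (0, 0, 4, 4)  (L[2][1] := 3)
  R3 -= 4*R1 → (0, 0, 1, 2)  (L[3][1] := 4)
[col 2] pivot 4
  R3 -= 4*R2 → (0, 0, 0, 1)  (L[3][2] := 4)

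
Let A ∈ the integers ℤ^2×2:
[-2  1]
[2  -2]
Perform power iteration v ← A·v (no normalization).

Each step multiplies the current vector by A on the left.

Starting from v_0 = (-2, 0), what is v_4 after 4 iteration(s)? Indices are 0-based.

v_4 = (-136, 192)

v_0 = (-2, 0).
v_1 = A·v_0 = (4, -4).
v_2 = A·v_1 = (-12, 16).
v_3 = A·v_2 = (40, -56).
v_4 = A·v_3 = (-136, 192).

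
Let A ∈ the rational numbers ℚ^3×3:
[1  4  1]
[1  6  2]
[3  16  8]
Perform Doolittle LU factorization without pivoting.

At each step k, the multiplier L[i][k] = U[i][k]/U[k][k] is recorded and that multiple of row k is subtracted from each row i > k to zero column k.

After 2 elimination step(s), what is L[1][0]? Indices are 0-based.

L[1][0] = 1

[col 0] pivot 1
  R1 -= 1*R0 → (0, 2, 1)  (L[1][0] := 1)
  R2 -= 3*R0 → (0, 4, 5)  (L[2][0] := 3)
[col 1] pivot 2
  R2 -= 2*R1 → (0, 0, 3)  (L[2][1] := 2)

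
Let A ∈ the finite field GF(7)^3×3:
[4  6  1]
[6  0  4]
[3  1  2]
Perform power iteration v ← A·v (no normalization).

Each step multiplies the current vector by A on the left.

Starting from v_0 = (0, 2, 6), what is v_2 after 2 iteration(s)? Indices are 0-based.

v_2 = (6, 3, 1)

v_0 = (0, 2, 6).
v_1 = A·v_0 = (4, 3, 0).
v_2 = A·v_1 = (6, 3, 1).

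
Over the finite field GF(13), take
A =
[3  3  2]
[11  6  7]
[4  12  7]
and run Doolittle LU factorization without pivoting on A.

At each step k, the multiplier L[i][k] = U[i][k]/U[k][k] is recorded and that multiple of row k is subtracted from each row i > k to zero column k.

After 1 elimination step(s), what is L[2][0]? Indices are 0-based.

Step 1: pivot at (0,0) is 3.
  row1 ← row1 − (8)·row0  ⇒  L[1][0]=8, U row1=(0, 8, 4)
  row2 ← row2 − (10)·row0  ⇒  L[2][0]=10, U row2=(0, 8, 0)

L[2][0] = 10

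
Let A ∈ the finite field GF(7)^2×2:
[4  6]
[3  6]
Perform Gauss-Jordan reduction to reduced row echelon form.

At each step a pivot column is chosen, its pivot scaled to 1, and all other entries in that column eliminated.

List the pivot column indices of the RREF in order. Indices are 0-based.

step 1: normalize row 0 (÷4) = (1, 5)
  row 1: subtract 3×row0 = (0, 5)
step 2: normalize row 1 (÷5) = (0, 1)
  row 0: subtract 5×row1 = (1, 0)

pivot columns: 0, 1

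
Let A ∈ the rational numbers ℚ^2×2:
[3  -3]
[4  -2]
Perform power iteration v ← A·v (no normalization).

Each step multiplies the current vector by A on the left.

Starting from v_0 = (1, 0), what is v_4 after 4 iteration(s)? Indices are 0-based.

v_4 = (-3, -44)

v_0 = (1, 0).
v_1 = A·v_0 = (3, 4).
v_2 = A·v_1 = (-3, 4).
v_3 = A·v_2 = (-21, -20).
v_4 = A·v_3 = (-3, -44).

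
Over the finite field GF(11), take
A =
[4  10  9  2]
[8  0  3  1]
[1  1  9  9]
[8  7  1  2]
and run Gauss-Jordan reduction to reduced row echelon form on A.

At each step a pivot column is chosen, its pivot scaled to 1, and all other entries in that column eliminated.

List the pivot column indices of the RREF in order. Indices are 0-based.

pivot columns: 0, 1, 2, 3

step 1: normalize row 0 (÷4) = (1, 8, 5, 6)
  row 1: subtract 8×row0 = (0, 2, 7, 8)
  row 2: subtract 1×row0 = (0, 4, 4, 3)
  row 3: subtract 8×row0 = (0, 9, 5, 9)
step 2: normalize row 1 (÷2) = (0, 1, 9, 4)
  row 0: subtract 8×row1 = (1, 0, 10, 7)
  row 2: subtract 4×row1 = (0, 0, 1, 9)
  row 3: subtract 9×row1 = (0, 0, 1, 6)
step 3: normalize row 2 (÷1) = (0, 0, 1, 9)
  row 0: subtract 10×row2 = (1, 0, 0, 5)
  row 1: subtract 9×row2 = (0, 1, 0, 0)
  row 3: subtract 1×row2 = (0, 0, 0, 8)
step 4: normalize row 3 (÷8) = (0, 0, 0, 1)
  row 0: subtract 5×row3 = (1, 0, 0, 0)
  row 2: subtract 9×row3 = (0, 0, 1, 0)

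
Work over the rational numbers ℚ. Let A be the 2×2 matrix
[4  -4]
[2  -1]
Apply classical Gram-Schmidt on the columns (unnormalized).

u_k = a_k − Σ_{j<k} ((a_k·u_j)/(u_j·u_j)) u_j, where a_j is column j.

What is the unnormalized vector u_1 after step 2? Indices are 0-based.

Step 1: u_0 = a_0 = (4, 2).
Step 2: u_1 = a_1 − (-9/10)·u_0 = (-2/5, 4/5).

u_1 = (-2/5, 4/5)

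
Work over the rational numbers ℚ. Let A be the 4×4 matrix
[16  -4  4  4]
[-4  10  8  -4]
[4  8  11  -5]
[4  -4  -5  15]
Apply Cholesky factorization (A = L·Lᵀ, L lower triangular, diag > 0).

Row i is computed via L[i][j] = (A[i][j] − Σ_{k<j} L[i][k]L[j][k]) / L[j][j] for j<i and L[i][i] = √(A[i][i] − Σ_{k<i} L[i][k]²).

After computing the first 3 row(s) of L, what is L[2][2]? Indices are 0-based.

L[2][2] = 1

Step 1: L[0][0] = √(16) = 4.
  L[1][0] = (-4) / L[0][0] = -1.
Step 2: L[1][1] = √(9) = 3.
  L[2][0] = (4) / L[0][0] = 1.
  L[2][1] = (9) / L[1][1] = 3.
Step 3: L[2][2] = √(1) = 1.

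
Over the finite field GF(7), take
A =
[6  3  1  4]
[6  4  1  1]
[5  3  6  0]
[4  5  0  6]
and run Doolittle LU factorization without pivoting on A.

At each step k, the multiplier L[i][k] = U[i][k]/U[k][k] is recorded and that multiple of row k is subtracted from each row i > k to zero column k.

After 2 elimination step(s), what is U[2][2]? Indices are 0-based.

k=0: U[0][0]=6
  eliminate (1,0): mult=1, new row 1: (0, 1, 0, 4); set L[1][0]=1
  eliminate (2,0): mult=2, new row 2: (0, 4, 4, 6); set L[2][0]=2
  eliminate (3,0): mult=3, new row 3: (0, 3, 4, 1); set L[3][0]=3
k=1: U[1][1]=1
  eliminate (2,1): mult=4, new row 2: (0, 0, 4, 4); set L[2][1]=4
  eliminate (3,1): mult=3, new row 3: (0, 0, 4, 3); set L[3][1]=3

U[2][2] = 4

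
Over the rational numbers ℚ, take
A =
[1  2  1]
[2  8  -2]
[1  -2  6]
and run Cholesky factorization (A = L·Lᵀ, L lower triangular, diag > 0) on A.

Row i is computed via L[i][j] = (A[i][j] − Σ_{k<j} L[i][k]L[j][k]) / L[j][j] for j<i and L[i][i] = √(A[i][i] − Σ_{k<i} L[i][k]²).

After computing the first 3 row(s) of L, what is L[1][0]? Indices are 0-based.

L[1][0] = 2

Step 1: L[0][0] = √(1) = 1.
  L[1][0] = (2) / L[0][0] = 2.
Step 2: L[1][1] = √(4) = 2.
  L[2][0] = (1) / L[0][0] = 1.
  L[2][1] = (-4) / L[1][1] = -2.
Step 3: L[2][2] = √(1) = 1.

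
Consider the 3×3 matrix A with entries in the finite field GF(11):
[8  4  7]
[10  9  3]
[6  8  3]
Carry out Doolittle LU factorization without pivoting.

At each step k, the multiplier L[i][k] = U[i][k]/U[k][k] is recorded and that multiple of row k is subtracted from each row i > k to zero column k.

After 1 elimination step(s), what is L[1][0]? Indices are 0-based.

L[1][0] = 4

[col 0] pivot 8
  R1 -= 4*R0 → (0, 4, 8)  (L[1][0] := 4)
  R2 -= 9*R0 → (0, 5, 6)  (L[2][0] := 9)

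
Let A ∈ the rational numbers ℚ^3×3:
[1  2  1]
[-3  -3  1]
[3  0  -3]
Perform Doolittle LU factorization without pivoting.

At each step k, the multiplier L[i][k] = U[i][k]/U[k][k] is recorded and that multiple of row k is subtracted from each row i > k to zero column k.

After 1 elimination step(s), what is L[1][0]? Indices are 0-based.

L[1][0] = -3

Step 1: pivot at (0,0) is 1.
  row1 ← row1 − (-3)·row0  ⇒  L[1][0]=-3, U row1=(0, 3, 4)
  row2 ← row2 − (3)·row0  ⇒  L[2][0]=3, U row2=(0, -6, -6)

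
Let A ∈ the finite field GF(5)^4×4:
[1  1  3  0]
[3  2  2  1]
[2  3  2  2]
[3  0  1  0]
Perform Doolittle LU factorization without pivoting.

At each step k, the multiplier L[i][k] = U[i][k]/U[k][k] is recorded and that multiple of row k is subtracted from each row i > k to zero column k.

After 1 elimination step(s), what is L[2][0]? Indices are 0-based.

L[2][0] = 2

k=0: U[0][0]=1
  eliminate (1,0): mult=3, new row 1: (0, 4, 3, 1); set L[1][0]=3
  eliminate (2,0): mult=2, new row 2: (0, 1, 1, 2); set L[2][0]=2
  eliminate (3,0): mult=3, new row 3: (0, 2, 2, 0); set L[3][0]=3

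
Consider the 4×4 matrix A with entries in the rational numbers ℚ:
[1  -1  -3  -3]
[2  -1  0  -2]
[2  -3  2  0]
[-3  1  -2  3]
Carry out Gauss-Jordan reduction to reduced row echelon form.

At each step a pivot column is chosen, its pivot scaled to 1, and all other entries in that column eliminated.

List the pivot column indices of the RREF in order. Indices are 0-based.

[1] R0 /= 1  ⇒  (1, -1, -3, -3)
     R1 -= 2·R0  ⇒  (0, 1, 6, 4)
     R2 -= 2·R0  ⇒  (0, -1, 8, 6)
     R3 -= -3·R0  ⇒  (0, -2, -11, -6)
[2] R1 /= 1  ⇒  (0, 1, 6, 4)
     R0 -= -1·R1  ⇒  (1, 0, 3, 1)
     R2 -= -1·R1  ⇒  (0, 0, 14, 10)
     R3 -= -2·R1  ⇒  (0, 0, 1, 2)
[3] R2 /= 14  ⇒  (0, 0, 1, 5/7)
     R0 -= 3·R2  ⇒  (1, 0, 0, -8/7)
     R1 -= 6·R2  ⇒  (0, 1, 0, -2/7)
     R3 -= 1·R2  ⇒  (0, 0, 0, 9/7)
[4] R3 /= 9/7  ⇒  (0, 0, 0, 1)
     R0 -= -8/7·R3  ⇒  (1, 0, 0, 0)
     R1 -= -2/7·R3  ⇒  (0, 1, 0, 0)
     R2 -= 5/7·R3  ⇒  (0, 0, 1, 0)

pivot columns: 0, 1, 2, 3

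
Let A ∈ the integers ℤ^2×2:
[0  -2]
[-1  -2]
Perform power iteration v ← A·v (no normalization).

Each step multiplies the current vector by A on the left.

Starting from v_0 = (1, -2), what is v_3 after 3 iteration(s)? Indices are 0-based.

v_3 = (20, 26)

v_0 = (1, -2).
v_1 = A·v_0 = (4, 3).
v_2 = A·v_1 = (-6, -10).
v_3 = A·v_2 = (20, 26).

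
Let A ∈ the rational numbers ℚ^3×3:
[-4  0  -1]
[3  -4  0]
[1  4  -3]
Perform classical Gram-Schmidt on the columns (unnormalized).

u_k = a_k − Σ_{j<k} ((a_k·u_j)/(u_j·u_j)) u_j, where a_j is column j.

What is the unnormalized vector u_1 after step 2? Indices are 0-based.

u_1 = (-16/13, -40/13, 56/13)

Step 1: u_0 = a_0 = (-4, 3, 1).
Step 2: u_1 = a_1 − (-4/13)·u_0 = (-16/13, -40/13, 56/13).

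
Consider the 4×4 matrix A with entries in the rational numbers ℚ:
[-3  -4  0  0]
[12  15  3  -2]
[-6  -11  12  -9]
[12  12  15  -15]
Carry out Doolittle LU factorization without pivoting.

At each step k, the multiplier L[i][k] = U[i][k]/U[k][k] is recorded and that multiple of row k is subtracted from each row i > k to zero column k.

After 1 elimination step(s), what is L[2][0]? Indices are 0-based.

L[2][0] = 2

k=0: U[0][0]=-3
  eliminate (1,0): mult=-4, new row 1: (0, -1, 3, -2); set L[1][0]=-4
  eliminate (2,0): mult=2, new row 2: (0, -3, 12, -9); set L[2][0]=2
  eliminate (3,0): mult=-4, new row 3: (0, -4, 15, -15); set L[3][0]=-4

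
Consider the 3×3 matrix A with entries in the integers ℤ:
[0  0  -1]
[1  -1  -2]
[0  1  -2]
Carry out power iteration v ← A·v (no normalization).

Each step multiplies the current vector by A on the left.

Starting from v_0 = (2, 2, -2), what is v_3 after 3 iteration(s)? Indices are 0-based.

v_3 = (8, 24, 2)

v_0 = (2, 2, -2).
v_1 = A·v_0 = (2, 4, 6).
v_2 = A·v_1 = (-6, -14, -8).
v_3 = A·v_2 = (8, 24, 2).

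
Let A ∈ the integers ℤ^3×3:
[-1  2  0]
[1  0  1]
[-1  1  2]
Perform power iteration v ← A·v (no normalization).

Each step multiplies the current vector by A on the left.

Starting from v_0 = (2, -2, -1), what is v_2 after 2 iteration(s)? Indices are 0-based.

v_2 = (8, -12, -5)

v_0 = (2, -2, -1).
v_1 = A·v_0 = (-6, 1, -6).
v_2 = A·v_1 = (8, -12, -5).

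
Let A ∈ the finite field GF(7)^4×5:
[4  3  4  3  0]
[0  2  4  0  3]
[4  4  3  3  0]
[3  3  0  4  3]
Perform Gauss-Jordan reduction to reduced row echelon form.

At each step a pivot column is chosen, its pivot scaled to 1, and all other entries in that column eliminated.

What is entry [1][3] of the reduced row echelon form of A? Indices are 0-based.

M[1][3] = 0

[1] R0 /= 4  ⇒  (1, 6, 1, 6, 0)
     R2 -= 4·R0  ⇒  (0, 1, 6, 0, 0)
     R3 -= 3·R0  ⇒  (0, 6, 4, 0, 3)
[2] R1 /= 2  ⇒  (0, 1, 2, 0, 5)
     R0 -= 6·R1  ⇒  (1, 0, 3, 6, 5)
     R2 -= 1·R1  ⇒  (0, 0, 4, 0, 2)
     R3 -= 6·R1  ⇒  (0, 0, 6, 0, 1)
[3] R2 /= 4  ⇒  (0, 0, 1, 0, 4)
     R0 -= 3·R2  ⇒  (1, 0, 0, 6, 0)
     R1 -= 2·R2  ⇒  (0, 1, 0, 0, 4)
     R3 -= 6·R2  ⇒  (0, 0, 0, 0, 5)
column 3 empty below row 3
[4] R3 /= 5  ⇒  (0, 0, 0, 0, 1)
     R1 -= 4·R3  ⇒  (0, 1, 0, 0, 0)
     R2 -= 4·R3  ⇒  (0, 0, 1, 0, 0)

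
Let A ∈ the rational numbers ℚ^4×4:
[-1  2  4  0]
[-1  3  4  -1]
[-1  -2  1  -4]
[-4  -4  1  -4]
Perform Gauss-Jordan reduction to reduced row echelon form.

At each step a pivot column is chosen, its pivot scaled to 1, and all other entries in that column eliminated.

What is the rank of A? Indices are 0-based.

pivot(0,0)=-1: scale R0 → (1, -2, -4, 0)
  clear (1,0): R1 −= (-1)R0 → (0, 1, 0, -1)
  clear (2,0): R2 −= (-1)R0 → (0, -4, -3, -4)
  clear (3,0): R3 −= (-4)R0 → (0, -12, -15, -4)
pivot(1,1)=1: scale R1 → (0, 1, 0, -1)
  clear (0,1): R0 −= (-2)R1 → (1, 0, -4, -2)
  clear (2,1): R2 −= (-4)R1 → (0, 0, -3, -8)
  clear (3,1): R3 −= (-12)R1 → (0, 0, -15, -16)
pivot(2,2)=-3: scale R2 → (0, 0, 1, 8/3)
  clear (0,2): R0 −= (-4)R2 → (1, 0, 0, 26/3)
  clear (3,2): R3 −= (-15)R2 → (0, 0, 0, 24)
pivot(3,3)=24: scale R3 → (0, 0, 0, 1)
  clear (0,3): R0 −= (26/3)R3 → (1, 0, 0, 0)
  clear (1,3): R1 −= (-1)R3 → (0, 1, 0, 0)
  clear (2,3): R2 −= (8/3)R3 → (0, 0, 1, 0)

rank = 4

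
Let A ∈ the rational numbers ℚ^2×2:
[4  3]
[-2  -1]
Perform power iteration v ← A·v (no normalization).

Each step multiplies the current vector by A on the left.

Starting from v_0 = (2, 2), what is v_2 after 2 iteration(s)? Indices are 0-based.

v_2 = (38, -22)

v_0 = (2, 2).
v_1 = A·v_0 = (14, -6).
v_2 = A·v_1 = (38, -22).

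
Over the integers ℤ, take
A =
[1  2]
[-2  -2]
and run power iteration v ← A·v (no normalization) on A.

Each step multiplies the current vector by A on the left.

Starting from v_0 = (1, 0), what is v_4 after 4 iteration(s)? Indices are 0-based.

v_4 = (5, -6)

v_0 = (1, 0).
v_1 = A·v_0 = (1, -2).
v_2 = A·v_1 = (-3, 2).
v_3 = A·v_2 = (1, 2).
v_4 = A·v_3 = (5, -6).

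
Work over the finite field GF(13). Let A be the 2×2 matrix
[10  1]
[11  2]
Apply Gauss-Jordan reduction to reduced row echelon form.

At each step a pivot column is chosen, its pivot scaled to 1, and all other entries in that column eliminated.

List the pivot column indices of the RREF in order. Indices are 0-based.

pivot columns: 0, 1

step 1: normalize row 0 (÷10) = (1, 4)
  row 1: subtract 11×row0 = (0, 10)
step 2: normalize row 1 (÷10) = (0, 1)
  row 0: subtract 4×row1 = (1, 0)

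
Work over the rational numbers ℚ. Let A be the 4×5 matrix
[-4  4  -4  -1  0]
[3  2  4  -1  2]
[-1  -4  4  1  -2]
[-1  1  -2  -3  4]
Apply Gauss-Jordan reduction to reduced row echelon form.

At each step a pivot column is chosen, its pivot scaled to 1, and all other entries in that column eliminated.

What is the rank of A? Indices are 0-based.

step 1: normalize row 0 (÷-4) = (1, -1, 1, 1/4, 0)
  row 1: subtract 3×row0 = (0, 5, 1, -7/4, 2)
  row 2: subtract -1×row0 = (0, -5, 5, 5/4, -2)
  row 3: subtract -1×row0 = (0, 0, -1, -11/4, 4)
step 2: normalize row 1 (÷5) = (0, 1, 1/5, -7/20, 2/5)
  row 0: subtract -1×row1 = (1, 0, 6/5, -1/10, 2/5)
  row 2: subtract -5×row1 = (0, 0, 6, -1/2, 0)
step 3: normalize row 2 (÷6) = (0, 0, 1, -1/12, 0)
  row 0: subtract 6/5×row2 = (1, 0, 0, 0, 2/5)
  row 1: subtract 1/5×row2 = (0, 1, 0, -1/3, 2/5)
  row 3: subtract -1×row2 = (0, 0, 0, -17/6, 4)
step 4: normalize row 3 (÷-17/6) = (0, 0, 0, 1, -24/17)
  row 1: subtract -1/3×row3 = (0, 1, 0, 0, -6/85)
  row 2: subtract -1/12×row3 = (0, 0, 1, 0, -2/17)

rank = 4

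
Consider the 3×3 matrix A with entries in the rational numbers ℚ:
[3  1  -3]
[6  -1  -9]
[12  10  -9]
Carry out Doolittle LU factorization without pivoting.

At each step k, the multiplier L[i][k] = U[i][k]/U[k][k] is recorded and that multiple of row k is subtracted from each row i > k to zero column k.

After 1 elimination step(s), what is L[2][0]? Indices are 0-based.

L[2][0] = 4

Step 1: pivot at (0,0) is 3.
  row1 ← row1 − (2)·row0  ⇒  L[1][0]=2, U row1=(0, -3, -3)
  row2 ← row2 − (4)·row0  ⇒  L[2][0]=4, U row2=(0, 6, 3)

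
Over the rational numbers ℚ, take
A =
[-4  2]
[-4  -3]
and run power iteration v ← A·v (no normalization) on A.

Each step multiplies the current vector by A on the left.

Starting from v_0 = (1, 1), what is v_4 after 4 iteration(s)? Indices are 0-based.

v_0 = (1, 1).
v_1 = A·v_0 = (-2, -7).
v_2 = A·v_1 = (-6, 29).
v_3 = A·v_2 = (82, -63).
v_4 = A·v_3 = (-454, -139).

v_4 = (-454, -139)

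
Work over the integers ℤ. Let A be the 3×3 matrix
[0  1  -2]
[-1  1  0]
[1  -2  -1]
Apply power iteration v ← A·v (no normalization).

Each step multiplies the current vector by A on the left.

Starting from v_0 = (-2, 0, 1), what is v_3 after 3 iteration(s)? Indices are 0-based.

v_3 = (10, -4, 3)

v_0 = (-2, 0, 1).
v_1 = A·v_0 = (-2, 2, -3).
v_2 = A·v_1 = (8, 4, -3).
v_3 = A·v_2 = (10, -4, 3).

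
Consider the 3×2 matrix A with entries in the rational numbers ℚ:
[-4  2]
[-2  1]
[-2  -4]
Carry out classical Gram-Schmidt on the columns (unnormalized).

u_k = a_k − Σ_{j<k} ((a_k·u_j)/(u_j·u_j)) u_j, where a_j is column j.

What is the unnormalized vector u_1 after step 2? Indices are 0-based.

u_1 = (5/3, 5/6, -25/6)

Step 1: u_0 = a_0 = (-4, -2, -2).
Step 2: u_1 = a_1 − (-1/12)·u_0 = (5/3, 5/6, -25/6).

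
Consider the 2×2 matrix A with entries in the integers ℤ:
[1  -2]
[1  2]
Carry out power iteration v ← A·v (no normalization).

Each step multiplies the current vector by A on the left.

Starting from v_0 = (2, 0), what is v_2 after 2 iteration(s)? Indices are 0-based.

v_2 = (-2, 6)

v_0 = (2, 0).
v_1 = A·v_0 = (2, 2).
v_2 = A·v_1 = (-2, 6).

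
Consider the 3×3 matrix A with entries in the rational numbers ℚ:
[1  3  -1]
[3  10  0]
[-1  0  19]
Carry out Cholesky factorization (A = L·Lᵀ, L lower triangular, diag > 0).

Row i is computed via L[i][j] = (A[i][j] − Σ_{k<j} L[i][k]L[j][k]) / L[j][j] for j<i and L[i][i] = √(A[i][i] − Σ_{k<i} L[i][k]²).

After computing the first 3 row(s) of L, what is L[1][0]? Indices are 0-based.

L[1][0] = 3

Step 1: L[0][0] = √(1) = 1.
  L[1][0] = (3) / L[0][0] = 3.
Step 2: L[1][1] = √(1) = 1.
  L[2][0] = (-1) / L[0][0] = -1.
  L[2][1] = (3) / L[1][1] = 3.
Step 3: L[2][2] = √(9) = 3.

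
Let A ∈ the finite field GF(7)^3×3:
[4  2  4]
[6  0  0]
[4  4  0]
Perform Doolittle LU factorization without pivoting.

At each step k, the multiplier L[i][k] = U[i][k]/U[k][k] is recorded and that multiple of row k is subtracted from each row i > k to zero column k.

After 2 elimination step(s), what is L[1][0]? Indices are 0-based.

L[1][0] = 5

k=0: U[0][0]=4
  eliminate (1,0): mult=5, new row 1: (0, 4, 1); set L[1][0]=5
  eliminate (2,0): mult=1, new row 2: (0, 2, 3); set L[2][0]=1
k=1: U[1][1]=4
  eliminate (2,1): mult=4, new row 2: (0, 0, 6); set L[2][1]=4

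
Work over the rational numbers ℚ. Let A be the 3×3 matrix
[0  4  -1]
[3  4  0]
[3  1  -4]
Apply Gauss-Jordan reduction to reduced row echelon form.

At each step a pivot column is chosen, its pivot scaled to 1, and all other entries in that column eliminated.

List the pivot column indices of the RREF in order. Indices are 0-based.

pivot(0,0): swap R0↔R1
pivot(0,0)=3: scale R0 → (1, 4/3, 0)
  clear (2,0): R2 −= (3)R0 → (0, -3, -4)
pivot(1,1)=4: scale R1 → (0, 1, -1/4)
  clear (0,1): R0 −= (4/3)R1 → (1, 0, 1/3)
  clear (2,1): R2 −= (-3)R1 → (0, 0, -19/4)
pivot(2,2)=-19/4: scale R2 → (0, 0, 1)
  clear (0,2): R0 −= (1/3)R2 → (1, 0, 0)
  clear (1,2): R1 −= (-1/4)R2 → (0, 1, 0)

pivot columns: 0, 1, 2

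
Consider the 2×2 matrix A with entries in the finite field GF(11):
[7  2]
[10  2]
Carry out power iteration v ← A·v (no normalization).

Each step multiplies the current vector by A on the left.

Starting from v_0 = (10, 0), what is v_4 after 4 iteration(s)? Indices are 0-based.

v_4 = (10, 1)

v_0 = (10, 0).
v_1 = A·v_0 = (4, 1).
v_2 = A·v_1 = (8, 9).
v_3 = A·v_2 = (8, 10).
v_4 = A·v_3 = (10, 1).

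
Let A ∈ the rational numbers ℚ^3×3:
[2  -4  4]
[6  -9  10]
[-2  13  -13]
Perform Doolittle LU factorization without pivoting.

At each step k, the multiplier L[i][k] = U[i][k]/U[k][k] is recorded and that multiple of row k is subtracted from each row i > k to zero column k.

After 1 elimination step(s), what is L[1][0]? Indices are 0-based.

[col 0] pivot 2
  R1 -= 3*R0 → (0, 3, -2)  (L[1][0] := 3)
  R2 -= -1*R0 → (0, 9, -9)  (L[2][0] := -1)

L[1][0] = 3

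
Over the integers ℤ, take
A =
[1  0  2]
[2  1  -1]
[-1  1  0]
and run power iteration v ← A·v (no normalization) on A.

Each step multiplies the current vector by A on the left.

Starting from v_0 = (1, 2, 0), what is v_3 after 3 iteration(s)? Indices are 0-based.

v_0 = (1, 2, 0).
v_1 = A·v_0 = (1, 4, 1).
v_2 = A·v_1 = (3, 5, 3).
v_3 = A·v_2 = (9, 8, 2).

v_3 = (9, 8, 2)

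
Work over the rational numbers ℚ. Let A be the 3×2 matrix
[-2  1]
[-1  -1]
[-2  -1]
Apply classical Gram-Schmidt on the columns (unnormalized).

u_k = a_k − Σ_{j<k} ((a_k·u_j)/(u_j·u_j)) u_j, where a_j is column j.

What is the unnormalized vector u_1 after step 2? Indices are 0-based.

u_1 = (11/9, -8/9, -7/9)

Step 1: u_0 = a_0 = (-2, -1, -2).
Step 2: u_1 = a_1 − (1/9)·u_0 = (11/9, -8/9, -7/9).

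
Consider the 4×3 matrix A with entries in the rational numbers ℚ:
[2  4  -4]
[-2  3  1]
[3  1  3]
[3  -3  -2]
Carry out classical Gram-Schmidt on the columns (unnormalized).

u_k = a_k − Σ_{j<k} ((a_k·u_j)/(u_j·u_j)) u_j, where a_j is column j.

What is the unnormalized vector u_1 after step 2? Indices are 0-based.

u_1 = (56/13, 35/13, 19/13, -33/13)

Step 1: u_0 = a_0 = (2, -2, 3, 3).
Step 2: u_1 = a_1 − (-2/13)·u_0 = (56/13, 35/13, 19/13, -33/13).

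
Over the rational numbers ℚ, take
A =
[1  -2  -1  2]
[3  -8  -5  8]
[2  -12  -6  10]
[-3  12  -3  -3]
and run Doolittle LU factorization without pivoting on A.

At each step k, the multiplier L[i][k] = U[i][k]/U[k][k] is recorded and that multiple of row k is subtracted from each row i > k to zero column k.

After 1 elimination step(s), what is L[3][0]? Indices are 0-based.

Step 1: pivot at (0,0) is 1.
  row1 ← row1 − (3)·row0  ⇒  L[1][0]=3, U row1=(0, -2, -2, 2)
  row2 ← row2 − (2)·row0  ⇒  L[2][0]=2, U row2=(0, -8, -4, 6)
  row3 ← row3 − (-3)·row0  ⇒  L[3][0]=-3, U row3=(0, 6, -6, 3)

L[3][0] = -3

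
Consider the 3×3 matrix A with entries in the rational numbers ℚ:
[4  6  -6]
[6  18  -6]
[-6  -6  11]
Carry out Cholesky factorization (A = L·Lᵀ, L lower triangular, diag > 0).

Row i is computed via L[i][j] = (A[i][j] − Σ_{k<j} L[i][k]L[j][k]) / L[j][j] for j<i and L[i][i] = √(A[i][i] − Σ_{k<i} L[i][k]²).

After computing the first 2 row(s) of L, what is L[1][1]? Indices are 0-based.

L[1][1] = 3

Step 1: L[0][0] = √(4) = 2.
  L[1][0] = (6) / L[0][0] = 3.
Step 2: L[1][1] = √(9) = 3.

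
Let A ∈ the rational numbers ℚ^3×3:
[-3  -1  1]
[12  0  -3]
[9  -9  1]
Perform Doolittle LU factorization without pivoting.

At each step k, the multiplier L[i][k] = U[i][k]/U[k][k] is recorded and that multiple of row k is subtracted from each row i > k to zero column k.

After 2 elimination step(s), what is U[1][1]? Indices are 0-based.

[col 0] pivot -3
  R1 -= -4*R0 → (0, -4, 1)  (L[1][0] := -4)
  R2 -= -3*R0 → (0, -12, 4)  (L[2][0] := -3)
[col 1] pivot -4
  R2 -= 3*R1 → (0, 0, 1)  (L[2][1] := 3)

U[1][1] = -4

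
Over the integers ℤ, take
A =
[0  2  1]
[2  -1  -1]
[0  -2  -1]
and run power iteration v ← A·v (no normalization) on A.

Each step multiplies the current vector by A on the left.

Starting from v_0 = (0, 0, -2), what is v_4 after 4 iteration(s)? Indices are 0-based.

v_4 = (74, -92, -74)

v_0 = (0, 0, -2).
v_1 = A·v_0 = (-2, 2, 2).
v_2 = A·v_1 = (6, -8, -6).
v_3 = A·v_2 = (-22, 26, 22).
v_4 = A·v_3 = (74, -92, -74).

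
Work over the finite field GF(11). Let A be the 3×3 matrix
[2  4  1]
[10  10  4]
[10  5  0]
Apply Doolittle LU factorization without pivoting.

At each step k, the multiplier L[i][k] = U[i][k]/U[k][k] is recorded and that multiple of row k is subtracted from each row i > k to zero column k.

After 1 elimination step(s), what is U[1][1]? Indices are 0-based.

U[1][1] = 1

k=0: U[0][0]=2
  eliminate (1,0): mult=5, new row 1: (0, 1, 10); set L[1][0]=5
  eliminate (2,0): mult=5, new row 2: (0, 7, 6); set L[2][0]=5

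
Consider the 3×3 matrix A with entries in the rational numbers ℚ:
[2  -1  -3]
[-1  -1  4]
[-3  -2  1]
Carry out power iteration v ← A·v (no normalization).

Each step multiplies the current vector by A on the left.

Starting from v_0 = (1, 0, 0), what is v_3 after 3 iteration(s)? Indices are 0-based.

v_0 = (1, 0, 0).
v_1 = A·v_0 = (2, -1, -3).
v_2 = A·v_1 = (14, -13, -7).
v_3 = A·v_2 = (62, -29, -23).

v_3 = (62, -29, -23)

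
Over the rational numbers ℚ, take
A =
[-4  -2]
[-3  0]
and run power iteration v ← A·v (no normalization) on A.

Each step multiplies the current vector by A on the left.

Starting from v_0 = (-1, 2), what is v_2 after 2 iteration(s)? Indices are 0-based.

v_2 = (-6, 0)

v_0 = (-1, 2).
v_1 = A·v_0 = (0, 3).
v_2 = A·v_1 = (-6, 0).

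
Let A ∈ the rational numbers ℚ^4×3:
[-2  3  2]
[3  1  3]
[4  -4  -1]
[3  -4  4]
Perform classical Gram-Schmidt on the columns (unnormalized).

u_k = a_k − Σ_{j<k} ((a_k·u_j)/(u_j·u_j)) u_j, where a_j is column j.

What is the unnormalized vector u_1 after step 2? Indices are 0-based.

Step 1: u_0 = a_0 = (-2, 3, 4, 3).
Step 2: u_1 = a_1 − (-31/38)·u_0 = (26/19, 131/38, -14/19, -59/38).

u_1 = (26/19, 131/38, -14/19, -59/38)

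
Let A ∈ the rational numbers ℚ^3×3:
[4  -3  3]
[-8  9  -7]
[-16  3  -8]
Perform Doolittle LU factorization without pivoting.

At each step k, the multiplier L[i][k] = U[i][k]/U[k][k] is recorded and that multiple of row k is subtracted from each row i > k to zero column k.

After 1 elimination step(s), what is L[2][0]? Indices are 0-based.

k=0: U[0][0]=4
  eliminate (1,0): mult=-2, new row 1: (0, 3, -1); set L[1][0]=-2
  eliminate (2,0): mult=-4, new row 2: (0, -9, 4); set L[2][0]=-4

L[2][0] = -4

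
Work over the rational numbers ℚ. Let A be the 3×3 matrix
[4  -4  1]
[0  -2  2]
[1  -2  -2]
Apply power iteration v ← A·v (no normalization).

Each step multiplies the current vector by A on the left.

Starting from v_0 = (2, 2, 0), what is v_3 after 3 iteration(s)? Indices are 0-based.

v_3 = (52, 16, -18)

v_0 = (2, 2, 0).
v_1 = A·v_0 = (0, -4, -2).
v_2 = A·v_1 = (14, 4, 12).
v_3 = A·v_2 = (52, 16, -18).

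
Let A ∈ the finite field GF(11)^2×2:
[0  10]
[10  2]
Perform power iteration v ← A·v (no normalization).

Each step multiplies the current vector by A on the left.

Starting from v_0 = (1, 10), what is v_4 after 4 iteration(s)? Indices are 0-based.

v_0 = (1, 10).
v_1 = A·v_0 = (1, 8).
v_2 = A·v_1 = (3, 4).
v_3 = A·v_2 = (7, 5).
v_4 = A·v_3 = (6, 3).

v_4 = (6, 3)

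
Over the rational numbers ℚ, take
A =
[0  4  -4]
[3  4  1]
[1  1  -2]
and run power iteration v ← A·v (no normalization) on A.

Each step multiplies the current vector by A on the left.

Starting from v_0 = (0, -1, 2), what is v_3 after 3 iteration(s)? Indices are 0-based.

v_3 = (-180, -164, -29)

v_0 = (0, -1, 2).
v_1 = A·v_0 = (-12, -2, -5).
v_2 = A·v_1 = (12, -49, -4).
v_3 = A·v_2 = (-180, -164, -29).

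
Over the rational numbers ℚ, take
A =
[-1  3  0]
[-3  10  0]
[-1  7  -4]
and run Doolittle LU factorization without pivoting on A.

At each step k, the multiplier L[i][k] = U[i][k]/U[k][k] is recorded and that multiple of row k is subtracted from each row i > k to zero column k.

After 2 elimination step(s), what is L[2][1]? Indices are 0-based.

k=0: U[0][0]=-1
  eliminate (1,0): mult=3, new row 1: (0, 1, 0); set L[1][0]=3
  eliminate (2,0): mult=1, new row 2: (0, 4, -4); set L[2][0]=1
k=1: U[1][1]=1
  eliminate (2,1): mult=4, new row 2: (0, 0, -4); set L[2][1]=4

L[2][1] = 4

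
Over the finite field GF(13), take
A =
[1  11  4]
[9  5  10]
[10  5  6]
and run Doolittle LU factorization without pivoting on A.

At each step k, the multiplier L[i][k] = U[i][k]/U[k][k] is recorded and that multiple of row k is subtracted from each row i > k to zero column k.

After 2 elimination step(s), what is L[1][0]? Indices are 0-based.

k=0: U[0][0]=1
  eliminate (1,0): mult=9, new row 1: (0, 10, 0); set L[1][0]=9
  eliminate (2,0): mult=10, new row 2: (0, 12, 5); set L[2][0]=10
k=1: U[1][1]=10
  eliminate (2,1): mult=9, new row 2: (0, 0, 5); set L[2][1]=9

L[1][0] = 9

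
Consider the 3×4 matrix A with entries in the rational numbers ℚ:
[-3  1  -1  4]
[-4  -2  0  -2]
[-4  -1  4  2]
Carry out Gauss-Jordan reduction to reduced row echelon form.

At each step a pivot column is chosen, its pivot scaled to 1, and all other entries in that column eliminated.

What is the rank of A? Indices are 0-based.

pivot(0,0)=-3: scale R0 → (1, -1/3, 1/3, -4/3)
  clear (1,0): R1 −= (-4)R0 → (0, -10/3, 4/3, -22/3)
  clear (2,0): R2 −= (-4)R0 → (0, -7/3, 16/3, -10/3)
pivot(1,1)=-10/3: scale R1 → (0, 1, -2/5, 11/5)
  clear (0,1): R0 −= (-1/3)R1 → (1, 0, 1/5, -3/5)
  clear (2,1): R2 −= (-7/3)R1 → (0, 0, 22/5, 9/5)
pivot(2,2)=22/5: scale R2 → (0, 0, 1, 9/22)
  clear (0,2): R0 −= (1/5)R2 → (1, 0, 0, -15/22)
  clear (1,2): R1 −= (-2/5)R2 → (0, 1, 0, 26/11)

rank = 3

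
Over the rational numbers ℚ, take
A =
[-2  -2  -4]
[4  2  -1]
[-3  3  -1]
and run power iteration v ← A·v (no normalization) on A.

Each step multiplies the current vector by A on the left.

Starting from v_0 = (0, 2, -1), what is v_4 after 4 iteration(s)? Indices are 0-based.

v_0 = (0, 2, -1).
v_1 = A·v_0 = (0, 5, 7).
v_2 = A·v_1 = (-38, 3, 8).
v_3 = A·v_2 = (38, -154, 115).
v_4 = A·v_3 = (-228, -271, -691).

v_4 = (-228, -271, -691)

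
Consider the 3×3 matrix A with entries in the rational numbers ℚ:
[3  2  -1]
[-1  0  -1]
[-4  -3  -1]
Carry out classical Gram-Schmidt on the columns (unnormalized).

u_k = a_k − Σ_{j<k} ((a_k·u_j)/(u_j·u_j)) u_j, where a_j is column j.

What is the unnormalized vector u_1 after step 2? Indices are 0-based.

u_1 = (-1/13, 9/13, -3/13)

Step 1: u_0 = a_0 = (3, -1, -4).
Step 2: u_1 = a_1 − (9/13)·u_0 = (-1/13, 9/13, -3/13).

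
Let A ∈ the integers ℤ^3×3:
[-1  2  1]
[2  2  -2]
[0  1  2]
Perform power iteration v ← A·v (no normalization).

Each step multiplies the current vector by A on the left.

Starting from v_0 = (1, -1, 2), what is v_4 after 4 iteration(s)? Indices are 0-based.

v_0 = (1, -1, 2).
v_1 = A·v_0 = (-1, -4, 3).
v_2 = A·v_1 = (-4, -16, 2).
v_3 = A·v_2 = (-26, -44, -12).
v_4 = A·v_3 = (-74, -116, -68).

v_4 = (-74, -116, -68)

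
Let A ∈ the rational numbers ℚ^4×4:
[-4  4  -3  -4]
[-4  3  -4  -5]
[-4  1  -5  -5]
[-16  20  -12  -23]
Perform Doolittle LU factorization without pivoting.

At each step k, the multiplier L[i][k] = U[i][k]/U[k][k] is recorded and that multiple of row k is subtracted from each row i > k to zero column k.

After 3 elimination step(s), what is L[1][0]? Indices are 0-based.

L[1][0] = 1

k=0: U[0][0]=-4
  eliminate (1,0): mult=1, new row 1: (0, -1, -1, -1); set L[1][0]=1
  eliminate (2,0): mult=1, new row 2: (0, -3, -2, -1); set L[2][0]=1
  eliminate (3,0): mult=4, new row 3: (0, 4, 0, -7); set L[3][0]=4
k=1: U[1][1]=-1
  eliminate (2,1): mult=3, new row 2: (0, 0, 1, 2); set L[2][1]=3
  eliminate (3,1): mult=-4, new row 3: (0, 0, -4, -11); set L[3][1]=-4
k=2: U[2][2]=1
  eliminate (3,2): mult=-4, new row 3: (0, 0, 0, -3); set L[3][2]=-4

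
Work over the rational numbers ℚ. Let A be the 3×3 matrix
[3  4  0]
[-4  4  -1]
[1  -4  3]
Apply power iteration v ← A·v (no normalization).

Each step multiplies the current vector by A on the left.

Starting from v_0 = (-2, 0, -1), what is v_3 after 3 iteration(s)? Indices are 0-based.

v_3 = (314, 245, -413)

v_0 = (-2, 0, -1).
v_1 = A·v_0 = (-6, 9, -5).
v_2 = A·v_1 = (18, 65, -57).
v_3 = A·v_2 = (314, 245, -413).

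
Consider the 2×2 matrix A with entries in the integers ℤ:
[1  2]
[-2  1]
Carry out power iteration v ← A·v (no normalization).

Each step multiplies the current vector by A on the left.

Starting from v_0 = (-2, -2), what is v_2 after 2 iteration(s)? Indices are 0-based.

v_0 = (-2, -2).
v_1 = A·v_0 = (-6, 2).
v_2 = A·v_1 = (-2, 14).

v_2 = (-2, 14)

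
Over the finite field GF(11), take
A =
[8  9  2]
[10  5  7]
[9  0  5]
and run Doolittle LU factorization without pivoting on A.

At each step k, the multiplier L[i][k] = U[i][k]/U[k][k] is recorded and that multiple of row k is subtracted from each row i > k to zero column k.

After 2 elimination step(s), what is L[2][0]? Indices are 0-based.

L[2][0] = 8

k=0: U[0][0]=8
  eliminate (1,0): mult=4, new row 1: (0, 2, 10); set L[1][0]=4
  eliminate (2,0): mult=8, new row 2: (0, 5, 0); set L[2][0]=8
k=1: U[1][1]=2
  eliminate (2,1): mult=8, new row 2: (0, 0, 8); set L[2][1]=8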